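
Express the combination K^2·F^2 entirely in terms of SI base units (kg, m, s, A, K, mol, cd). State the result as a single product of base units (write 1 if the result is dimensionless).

F = C/V (capacitance = charge per voltage),
    = A·s/(kg·m²·s⁻³·A⁻¹) (substituting C and V),
    = kg⁻¹·m⁻²·s⁴·A².
So F² = kg⁻²·m⁻⁴·s⁸·A⁴.
Combining: K²·F² = K² · (kg⁻²·m⁻⁴·s⁸·A⁴) = kg⁻²·m⁻⁴·s⁸·A⁴·K².

kg⁻²·m⁻⁴·s⁸·A⁴·K²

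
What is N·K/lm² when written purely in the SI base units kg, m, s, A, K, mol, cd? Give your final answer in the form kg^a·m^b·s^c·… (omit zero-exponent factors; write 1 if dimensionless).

N = kg·m/s² = kg·m·s⁻² (force = mass × acceleration).
lm = cd·sr = cd (luminous flux; sr is dimensionless).
So lm⁻² = cd⁻².
Combining: N·lm⁻²·K = (kg·m·s⁻²) · cd⁻² · K = kg·m·s⁻²·K·cd⁻².

kg·m·s⁻²·K·cd⁻²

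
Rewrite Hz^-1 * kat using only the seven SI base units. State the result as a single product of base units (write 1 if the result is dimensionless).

mol

Hz = 1/s = s⁻¹ (frequency is cycles per second).
So Hz⁻¹ = s.
kat = mol/s = s⁻¹·mol (catalytic activity).
Combining: Hz⁻¹·kat = s · (s⁻¹·mol) = mol.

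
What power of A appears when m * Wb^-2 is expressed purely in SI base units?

2

Wb = kg·m²·s⁻²·A⁻¹.
So Wb⁻² = kg⁻²·m⁻⁴·s⁴·A².
Combining: m·Wb⁻² = m · (kg⁻²·m⁻⁴·s⁴·A²) = kg⁻²·m⁻³·s⁴·A².
The exponent of A is 2.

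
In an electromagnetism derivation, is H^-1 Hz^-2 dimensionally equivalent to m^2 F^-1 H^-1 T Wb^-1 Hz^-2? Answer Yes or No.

No

Left side:
  H = Wb/A (inductance = flux per current),
      = kg·m²·s⁻²·A⁻².
  So H⁻¹ = kg⁻¹·m⁻²·s²·A².
  Hz = 1/s = s⁻¹ (frequency is cycles per second).
  So Hz⁻² = s².
  Combining: H⁻¹·Hz⁻² = (kg⁻¹·m⁻²·s²·A²) · s² = kg⁻¹·m⁻²·s⁴·A².
Right side:
  F = C/V (capacitance = charge per voltage),
      = A·s/(kg·m²·s⁻³·A⁻¹) (substituting C and V),
      = kg⁻¹·m⁻²·s⁴·A².
  So F⁻¹ = kg·m²·s⁻⁴·A⁻².
  H = Wb/A (inductance = flux per current),
      = kg·m²·s⁻²·A⁻².
  So H⁻¹ = kg⁻¹·m⁻²·s²·A².
  T = Wb/m² (flux density = flux per area),
      = kg·s⁻²·A⁻¹.
  Wb = V·s (flux: a volt is a weber per second),
      = kg·m²·s⁻²·A⁻¹.
  So Wb⁻¹ = kg⁻¹·m⁻²·s²·A.
  Hz = 1/s = s⁻¹ (frequency is cycles per second).
  So Hz⁻² = s².
  Combining: m²·F⁻¹·H⁻¹·T·Wb⁻¹·Hz⁻² = m² · (kg·m²·s⁻⁴·A⁻²) · (kg⁻¹·m⁻²·s²·A²) · (kg·s⁻²·A⁻¹) · (kg⁻¹·m⁻²·s²·A) · s² = 1.
Left is kg⁻¹·m⁻²·s⁴·A²; right is 1 — different.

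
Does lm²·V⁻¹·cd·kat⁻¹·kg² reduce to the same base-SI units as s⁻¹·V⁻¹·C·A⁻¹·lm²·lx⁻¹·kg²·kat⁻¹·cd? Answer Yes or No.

Left side:
  lm = cd·sr = cd (luminous flux; sr is dimensionless).
  So lm² = cd².
  V = W/A (potential = power per current),
      = kg·m²·s⁻³·A⁻¹.
  So V⁻¹ = kg⁻¹·m⁻²·s³·A.
  kat = mol/s = s⁻¹·mol (catalytic activity).
  So kat⁻¹ = s·mol⁻¹.
  Combining: lm²·V⁻¹·cd·kat⁻¹·kg² = cd² · (kg⁻¹·m⁻²·s³·A) · cd · (s·mol⁻¹) · kg² = kg·m⁻²·s⁴·A·mol⁻¹·cd³.
Right side:
  V = kg·m²·s⁻³·A⁻¹.
  So V⁻¹ = kg⁻¹·m⁻²·s³·A.
  C = s·A.
  lm = cd.
  So lm² = cd².
  lx = m⁻²·cd.
  So lx⁻¹ = m²·cd⁻¹.
  kat = s⁻¹·mol.
  So kat⁻¹ = s·mol⁻¹.
  Combining: s⁻¹·V⁻¹·C·A⁻¹·lm²·lx⁻¹·kg²·kat⁻¹·cd = s⁻¹ · (kg⁻¹·m⁻²·s³·A) · (s·A) · A⁻¹ · cd² · (m²·cd⁻¹) · kg² · (s·mol⁻¹) · cd = kg·s⁴·A·mol⁻¹·cd².
Left is kg·m⁻²·s⁴·A·mol⁻¹·cd³; right is kg·s⁴·A·mol⁻¹·cd² — different.

No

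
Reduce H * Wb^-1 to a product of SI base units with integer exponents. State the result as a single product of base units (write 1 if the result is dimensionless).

H = kg·m²·s⁻²·A⁻².
Wb = kg·m²·s⁻²·A⁻¹.
So Wb⁻¹ = kg⁻¹·m⁻²·s²·A.
Combining: H·Wb⁻¹ = (kg·m²·s⁻²·A⁻²) · (kg⁻¹·m⁻²·s²·A) = A⁻¹.

A⁻¹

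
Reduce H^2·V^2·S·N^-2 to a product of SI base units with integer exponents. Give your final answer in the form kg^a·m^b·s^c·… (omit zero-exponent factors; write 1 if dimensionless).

H = kg·m²·s⁻²·A⁻².
So H² = kg²·m⁴·s⁻⁴·A⁻⁴.
V = kg·m²·s⁻³·A⁻¹.
So V² = kg²·m⁴·s⁻⁶·A⁻².
S = kg⁻¹·m⁻²·s³·A².
N = kg·m·s⁻².
So N⁻² = kg⁻²·m⁻²·s⁴.
Combining: H²·V²·S·N⁻² = (kg²·m⁴·s⁻⁴·A⁻⁴) · (kg²·m⁴·s⁻⁶·A⁻²) · (kg⁻¹·m⁻²·s³·A²) · (kg⁻²·m⁻²·s⁴) = kg·m⁴·s⁻³·A⁻⁴.

kg·m⁴·s⁻³·A⁻⁴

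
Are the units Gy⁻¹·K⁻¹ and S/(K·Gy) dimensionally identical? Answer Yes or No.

No

Left side:
  Gy = J/kg (absorbed dose = energy per mass),
      = m²·s⁻².
  So Gy⁻¹ = m⁻²·s².
  Combining: Gy⁻¹·K⁻¹ = (m⁻²·s²) · K⁻¹ = m⁻²·s²·K⁻¹.
Right side:
  S = kg⁻¹·m⁻²·s³·A².
  Gy = m²·s⁻².
  So Gy⁻¹ = m⁻²·s².
  Combining: K⁻¹·S·Gy⁻¹ = K⁻¹ · (kg⁻¹·m⁻²·s³·A²) · (m⁻²·s²) = kg⁻¹·m⁻⁴·s⁵·A²·K⁻¹.
Left is m⁻²·s²·K⁻¹; right is kg⁻¹·m⁻⁴·s⁵·A²·K⁻¹ — different.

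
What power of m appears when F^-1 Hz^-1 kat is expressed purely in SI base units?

2

F = kg⁻¹·m⁻²·s⁴·A².
So F⁻¹ = kg·m²·s⁻⁴·A⁻².
Hz = s⁻¹.
So Hz⁻¹ = s.
kat = s⁻¹·mol.
Combining: F⁻¹·Hz⁻¹·kat = (kg·m²·s⁻⁴·A⁻²) · s · (s⁻¹·mol) = kg·m²·s⁻⁴·A⁻²·mol.
The exponent of m is 2.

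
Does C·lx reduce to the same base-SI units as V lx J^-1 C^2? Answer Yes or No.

Yes

Left side:
  C = A·s = s·A (charge = current × time).
  lx = lm/m² (illuminance = luminous flux per area),
      = m⁻²·cd.
  Combining: C·lx = (s·A) · (m⁻²·cd) = m⁻²·s·A·cd.
Right side:
  V = W/A (potential = power per current),
      = kg·m²·s⁻³·A⁻¹.
  lx = lm/m² (illuminance = luminous flux per area),
      = m⁻²·cd.
  J = N·m (work = force × distance),
      = kg·m²·s⁻².
  So J⁻¹ = kg⁻¹·m⁻²·s².
  C = A·s = s·A (charge = current × time).
  So C² = s²·A².
  Combining: V·lx·J⁻¹·C² = (kg·m²·s⁻³·A⁻¹) · (m⁻²·cd) · (kg⁻¹·m⁻²·s²) · (s²·A²) = m⁻²·s·A·cd.
Both reduce to m⁻²·s·A·cd.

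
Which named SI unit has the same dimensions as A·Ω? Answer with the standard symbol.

Ω = kg·m²·s⁻³·A⁻².
Combining: A·Ω = A · (kg·m²·s⁻³·A⁻²) = kg·m²·s⁻³·A⁻¹.
kg·m²·s⁻³·A⁻¹ is the base-SI form of the volt.

V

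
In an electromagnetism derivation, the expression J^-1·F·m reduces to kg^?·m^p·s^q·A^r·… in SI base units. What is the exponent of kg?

J = N·m (work = force × distance),
    = kg·m²·s⁻².
So J⁻¹ = kg⁻¹·m⁻²·s².
F = C/V (capacitance = charge per voltage),
    = A·s/(kg·m²·s⁻³·A⁻¹) (substituting C and V),
    = kg⁻¹·m⁻²·s⁴·A².
Combining: J⁻¹·F·m = (kg⁻¹·m⁻²·s²) · (kg⁻¹·m⁻²·s⁴·A²) · m = kg⁻²·m⁻³·s⁶·A².
The exponent of kg is -2.

-2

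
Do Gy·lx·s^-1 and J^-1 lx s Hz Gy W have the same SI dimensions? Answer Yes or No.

Left side:
  Gy = m²·s⁻².
  lx = m⁻²·cd.
  Combining: Gy·lx·s⁻¹ = (m²·s⁻²) · (m⁻²·cd) · s⁻¹ = s⁻³·cd.
Right side:
  J = N·m (work = force × distance),
      = kg·m²·s⁻².
  So J⁻¹ = kg⁻¹·m⁻²·s².
  lx = lm/m² (illuminance = luminous flux per area),
      = m⁻²·cd.
  Hz = 1/s = s⁻¹ (frequency is cycles per second).
  Gy = J/kg (absorbed dose = energy per mass),
      = m²·s⁻².
  W = J/s (power = energy per time),
      = kg·m²·s⁻³.
  Combining: J⁻¹·lx·s·Hz·Gy·W = (kg⁻¹·m⁻²·s²) · (m⁻²·cd) · s · s⁻¹ · (m²·s⁻²) · (kg·m²·s⁻³) = s⁻³·cd.
Both reduce to s⁻³·cd.

Yes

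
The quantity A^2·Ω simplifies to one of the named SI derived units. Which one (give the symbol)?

W

Ω = V/A (resistance = voltage per current),
    = kg·m²·s⁻³·A⁻².
Combining: A²·Ω = A² · (kg·m²·s⁻³·A⁻²) = kg·m²·s⁻³.
kg·m²·s⁻³ is the base-SI form of the watt.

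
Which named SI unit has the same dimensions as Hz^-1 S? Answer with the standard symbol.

Hz = s⁻¹.
So Hz⁻¹ = s.
S = kg⁻¹·m⁻²·s³·A².
Combining: Hz⁻¹·S = s · (kg⁻¹·m⁻²·s³·A²) = kg⁻¹·m⁻²·s⁴·A².
kg⁻¹·m⁻²·s⁴·A² is the base-SI form of the farad.

F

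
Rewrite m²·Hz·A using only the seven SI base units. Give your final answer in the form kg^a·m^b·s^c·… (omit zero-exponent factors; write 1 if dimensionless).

m²·s⁻¹·A

Hz = 1/s = s⁻¹ (frequency is cycles per second).
Combining: m²·Hz·A = m² · s⁻¹ · A = m²·s⁻¹·A.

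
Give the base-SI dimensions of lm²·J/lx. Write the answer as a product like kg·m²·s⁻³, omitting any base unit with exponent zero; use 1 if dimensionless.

lx = m⁻²·cd.
So lx⁻¹ = m²·cd⁻¹.
lm = cd.
So lm² = cd².
J = kg·m²·s⁻².
Combining: lx⁻¹·lm²·J = (m²·cd⁻¹) · cd² · (kg·m²·s⁻²) = kg·m⁴·s⁻²·cd.

kg·m⁴·s⁻²·cd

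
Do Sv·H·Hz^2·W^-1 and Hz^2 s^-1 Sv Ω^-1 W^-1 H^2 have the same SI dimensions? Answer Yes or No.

Yes

Left side:
  Sv = m²·s⁻².
  H = kg·m²·s⁻²·A⁻².
  Hz = s⁻¹.
  So Hz² = s⁻².
  W = kg·m²·s⁻³.
  So W⁻¹ = kg⁻¹·m⁻²·s³.
  Combining: Sv·H·Hz²·W⁻¹ = (m²·s⁻²) · (kg·m²·s⁻²·A⁻²) · s⁻² · (kg⁻¹·m⁻²·s³) = m²·s⁻³·A⁻².
Right side:
  Hz = 1/s = s⁻¹ (frequency is cycles per second).
  So Hz² = s⁻².
  Sv = J/kg (equivalent dose = energy per mass),
      = m²·s⁻².
  Ω = V/A (resistance = voltage per current),
      = kg·m²·s⁻³·A⁻².
  So Ω⁻¹ = kg⁻¹·m⁻²·s³·A².
  W = J/s (power = energy per time),
      = kg·m²·s⁻³.
  So W⁻¹ = kg⁻¹·m⁻²·s³.
  H = Wb/A (inductance = flux per current),
      = kg·m²·s⁻²·A⁻².
  So H² = kg²·m⁴·s⁻⁴·A⁻⁴.
  Combining: Hz²·s⁻¹·Sv·Ω⁻¹·W⁻¹·H² = s⁻² · s⁻¹ · (m²·s⁻²) · (kg⁻¹·m⁻²·s³·A²) · (kg⁻¹·m⁻²·s³) · (kg²·m⁴·s⁻⁴·A⁻⁴) = m²·s⁻³·A⁻².
Both reduce to m²·s⁻³·A⁻².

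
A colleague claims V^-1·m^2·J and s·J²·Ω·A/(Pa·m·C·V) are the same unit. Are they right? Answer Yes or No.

No

Left side:
  V = kg·m²·s⁻³·A⁻¹.
  So V⁻¹ = kg⁻¹·m⁻²·s³·A.
  J = kg·m²·s⁻².
  Combining: V⁻¹·m²·J = (kg⁻¹·m⁻²·s³·A) · m² · (kg·m²·s⁻²) = m²·s·A.
Right side:
  Pa = N/m² (pressure = force per area),
      = kg·m⁻¹·s⁻².
  So Pa⁻¹ = kg⁻¹·m·s².
  C = A·s = s·A (charge = current × time).
  So C⁻¹ = s⁻¹·A⁻¹.
  J = N·m (work = force × distance),
      = kg·m²·s⁻².
  So J² = kg²·m⁴·s⁻⁴.
  Ω = V/A (resistance = voltage per current),
      = kg·m²·s⁻³·A⁻².
  V = W/A (potential = power per current),
      = kg·m²·s⁻³·A⁻¹.
  So V⁻¹ = kg⁻¹·m⁻²·s³·A.
  Combining: Pa⁻¹·s·m⁻¹·C⁻¹·J²·Ω·V⁻¹·A = (kg⁻¹·m·s²) · s · m⁻¹ · (s⁻¹·A⁻¹) · (kg²·m⁴·s⁻⁴) · (kg·m²·s⁻³·A⁻²) · (kg⁻¹·m⁻²·s³·A) · A = kg·m⁴·s⁻²·A⁻¹.
Left is m²·s·A; right is kg·m⁴·s⁻²·A⁻¹ — different.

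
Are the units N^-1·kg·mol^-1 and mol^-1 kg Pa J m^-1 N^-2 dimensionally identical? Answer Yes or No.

No

Left side:
  N = kg·m/s² = kg·m·s⁻² (force = mass × acceleration).
  So N⁻¹ = kg⁻¹·m⁻¹·s².
  Combining: N⁻¹·kg·mol⁻¹ = (kg⁻¹·m⁻¹·s²) · kg · mol⁻¹ = m⁻¹·s²·mol⁻¹.
Right side:
  Pa = N/m² (pressure = force per area),
      = kg·m⁻¹·s⁻².
  J = N·m (work = force × distance),
      = kg·m²·s⁻².
  N = kg·m/s² = kg·m·s⁻² (force = mass × acceleration).
  So N⁻² = kg⁻²·m⁻²·s⁴.
  Combining: mol⁻¹·kg·Pa·J·m⁻¹·N⁻² = mol⁻¹ · kg · (kg·m⁻¹·s⁻²) · (kg·m²·s⁻²) · m⁻¹ · (kg⁻²·m⁻²·s⁴) = kg·m⁻²·mol⁻¹.
Left is m⁻¹·s²·mol⁻¹; right is kg·m⁻²·mol⁻¹ — different.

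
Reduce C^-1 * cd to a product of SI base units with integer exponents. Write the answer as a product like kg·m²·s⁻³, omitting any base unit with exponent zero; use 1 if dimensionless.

s⁻¹·A⁻¹·cd

C = A·s = s·A (charge = current × time).
So C⁻¹ = s⁻¹·A⁻¹.
Combining: C⁻¹·cd = (s⁻¹·A⁻¹) · cd = s⁻¹·A⁻¹·cd.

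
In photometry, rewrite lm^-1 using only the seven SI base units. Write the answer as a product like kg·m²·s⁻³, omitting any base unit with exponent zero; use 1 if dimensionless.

lm = cd.
So lm⁻¹ = cd⁻¹.

cd⁻¹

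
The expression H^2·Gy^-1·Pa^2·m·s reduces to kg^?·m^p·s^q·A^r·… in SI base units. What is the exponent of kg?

H = Wb/A (inductance = flux per current),
    = kg·m²·s⁻²·A⁻².
So H² = kg²·m⁴·s⁻⁴·A⁻⁴.
Gy = J/kg (absorbed dose = energy per mass),
    = m²·s⁻².
So Gy⁻¹ = m⁻²·s².
Pa = N/m² (pressure = force per area),
    = kg·m⁻¹·s⁻².
So Pa² = kg²·m⁻²·s⁻⁴.
Combining: H²·Gy⁻¹·Pa²·m·s = (kg²·m⁴·s⁻⁴·A⁻⁴) · (m⁻²·s²) · (kg²·m⁻²·s⁻⁴) · m · s = kg⁴·m·s⁻⁵·A⁻⁴.
The exponent of kg is 4.

4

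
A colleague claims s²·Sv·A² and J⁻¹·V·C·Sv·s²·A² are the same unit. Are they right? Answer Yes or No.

Yes

Left side:
  Sv = J/kg (equivalent dose = energy per mass),
      = m²·s⁻².
  Combining: s²·Sv·A² = s² · (m²·s⁻²) · A² = m²·A².
Right side:
  J = N·m (work = force × distance),
      = kg·m²·s⁻².
  So J⁻¹ = kg⁻¹·m⁻²·s².
  V = W/A (potential = power per current),
      = kg·m²·s⁻³·A⁻¹.
  C = A·s = s·A (charge = current × time).
  Sv = J/kg (equivalent dose = energy per mass),
      = m²·s⁻².
  Combining: J⁻¹·V·C·Sv·s²·A² = (kg⁻¹·m⁻²·s²) · (kg·m²·s⁻³·A⁻¹) · (s·A) · (m²·s⁻²) · s² · A² = m²·A².
Both reduce to m²·A².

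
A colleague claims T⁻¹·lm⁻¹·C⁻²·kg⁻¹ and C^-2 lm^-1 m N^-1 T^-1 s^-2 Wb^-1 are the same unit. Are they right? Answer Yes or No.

Left side:
  T = Wb/m² (flux density = flux per area),
      = kg·s⁻²·A⁻¹.
  So T⁻¹ = kg⁻¹·s²·A.
  lm = cd·sr = cd (luminous flux; sr is dimensionless).
  So lm⁻¹ = cd⁻¹.
  C = A·s = s·A (charge = current × time).
  So C⁻² = s⁻²·A⁻².
  Combining: T⁻¹·lm⁻¹·C⁻²·kg⁻¹ = (kg⁻¹·s²·A) · cd⁻¹ · (s⁻²·A⁻²) · kg⁻¹ = kg⁻²·A⁻¹·cd⁻¹.
Right side:
  C = s·A.
  So C⁻² = s⁻²·A⁻².
  lm = cd.
  So lm⁻¹ = cd⁻¹.
  N = kg·m·s⁻².
  So N⁻¹ = kg⁻¹·m⁻¹·s².
  T = kg·s⁻²·A⁻¹.
  So T⁻¹ = kg⁻¹·s²·A.
  Wb = kg·m²·s⁻²·A⁻¹.
  So Wb⁻¹ = kg⁻¹·m⁻²·s²·A.
  Combining: C⁻²·lm⁻¹·m·N⁻¹·T⁻¹·s⁻²·Wb⁻¹ = (s⁻²·A⁻²) · cd⁻¹ · m · (kg⁻¹·m⁻¹·s²) · (kg⁻¹·s²·A) · s⁻² · (kg⁻¹·m⁻²·s²·A) = kg⁻³·m⁻²·s²·cd⁻¹.
Left is kg⁻²·A⁻¹·cd⁻¹; right is kg⁻³·m⁻²·s²·cd⁻¹ — different.

No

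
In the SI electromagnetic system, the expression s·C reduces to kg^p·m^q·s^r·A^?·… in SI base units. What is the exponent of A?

C = s·A.
Combining: s·C = s · (s·A) = s²·A.
The exponent of A is 1.

1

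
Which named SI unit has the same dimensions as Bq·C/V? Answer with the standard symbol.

V = kg·m²·s⁻³·A⁻¹.
So V⁻¹ = kg⁻¹·m⁻²·s³·A.
Bq = s⁻¹.
C = s·A.
Combining: V⁻¹·Bq·C = (kg⁻¹·m⁻²·s³·A) · s⁻¹ · (s·A) = kg⁻¹·m⁻²·s³·A².
kg⁻¹·m⁻²·s³·A² is the base-SI form of the siemens.

S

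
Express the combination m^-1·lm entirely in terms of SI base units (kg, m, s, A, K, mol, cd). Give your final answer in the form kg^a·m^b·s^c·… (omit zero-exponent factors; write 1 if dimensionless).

m⁻¹·cd

lm = cd.
Combining: m⁻¹·lm = m⁻¹ · cd = m⁻¹·cd.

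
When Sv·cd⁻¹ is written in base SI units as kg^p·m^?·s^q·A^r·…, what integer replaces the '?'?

2

Sv = J/kg (equivalent dose = energy per mass),
    = m²·s⁻².
Combining: Sv·cd⁻¹ = (m²·s⁻²) · cd⁻¹ = m²·s⁻²·cd⁻¹.
The exponent of m is 2.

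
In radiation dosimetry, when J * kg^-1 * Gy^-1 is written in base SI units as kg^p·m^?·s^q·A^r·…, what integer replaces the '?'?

0

J = kg·m²·s⁻².
Gy = m²·s⁻².
So Gy⁻¹ = m⁻²·s².
Combining: J·kg⁻¹·Gy⁻¹ = (kg·m²·s⁻²) · kg⁻¹ · (m⁻²·s²) = 1.
The exponent of m is 0.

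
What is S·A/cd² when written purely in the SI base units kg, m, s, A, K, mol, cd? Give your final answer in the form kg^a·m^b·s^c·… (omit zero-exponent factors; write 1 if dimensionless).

kg⁻¹·m⁻²·s³·A³·cd⁻²

S = 1/Ω (conductance is reciprocal resistance),
    = kg⁻¹·m⁻²·s³·A².
Combining: cd⁻²·S·A = cd⁻² · (kg⁻¹·m⁻²·s³·A²) · A = kg⁻¹·m⁻²·s³·A³·cd⁻².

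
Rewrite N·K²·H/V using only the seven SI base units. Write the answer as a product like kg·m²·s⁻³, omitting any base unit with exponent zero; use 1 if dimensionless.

N = kg·m·s⁻².
V = kg·m²·s⁻³·A⁻¹.
So V⁻¹ = kg⁻¹·m⁻²·s³·A.
H = kg·m²·s⁻²·A⁻².
Combining: N·V⁻¹·K²·H = (kg·m·s⁻²) · (kg⁻¹·m⁻²·s³·A) · K² · (kg·m²·s⁻²·A⁻²) = kg·m·s⁻¹·A⁻¹·K².

kg·m·s⁻¹·A⁻¹·K²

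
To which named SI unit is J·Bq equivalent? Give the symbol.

W

J = kg·m²·s⁻².
Bq = s⁻¹.
Combining: J·Bq = (kg·m²·s⁻²) · s⁻¹ = kg·m²·s⁻³.
kg·m²·s⁻³ is the base-SI form of the watt.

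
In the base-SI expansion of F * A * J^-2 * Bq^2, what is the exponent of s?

6

F = C/V (capacitance = charge per voltage),
    = A·s/(kg·m²·s⁻³·A⁻¹) (substituting C and V),
    = kg⁻¹·m⁻²·s⁴·A².
J = N·m (work = force × distance),
    = kg·m²·s⁻².
So J⁻² = kg⁻²·m⁻⁴·s⁴.
Bq = 1/s = s⁻¹ (activity is decays per second).
So Bq² = s⁻².
Combining: F·A·J⁻²·Bq² = (kg⁻¹·m⁻²·s⁴·A²) · A · (kg⁻²·m⁻⁴·s⁴) · s⁻² = kg⁻³·m⁻⁶·s⁶·A³.
The exponent of s is 6.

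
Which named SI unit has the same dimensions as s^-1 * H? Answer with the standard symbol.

H = Wb/A (inductance = flux per current),
    = kg·m²·s⁻²·A⁻².
Combining: s⁻¹·H = s⁻¹ · (kg·m²·s⁻²·A⁻²) = kg·m²·s⁻³·A⁻².
kg·m²·s⁻³·A⁻² is the base-SI form of the ohm.

Ω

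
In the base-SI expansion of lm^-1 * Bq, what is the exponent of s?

-1

lm = cd·sr = cd (luminous flux; sr is dimensionless).
So lm⁻¹ = cd⁻¹.
Bq = 1/s = s⁻¹ (activity is decays per second).
Combining: lm⁻¹·Bq = cd⁻¹ · s⁻¹ = s⁻¹·cd⁻¹.
The exponent of s is -1.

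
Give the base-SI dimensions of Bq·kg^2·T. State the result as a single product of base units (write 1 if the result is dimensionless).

kg³·s⁻³·A⁻¹

Bq = s⁻¹.
T = kg·s⁻²·A⁻¹.
Combining: Bq·kg²·T = s⁻¹ · kg² · (kg·s⁻²·A⁻¹) = kg³·s⁻³·A⁻¹.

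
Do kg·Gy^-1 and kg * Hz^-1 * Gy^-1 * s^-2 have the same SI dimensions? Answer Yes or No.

Left side:
  Gy = J/kg (absorbed dose = energy per mass),
      = m²·s⁻².
  So Gy⁻¹ = m⁻²·s².
  Combining: kg·Gy⁻¹ = kg · (m⁻²·s²) = kg·m⁻²·s².
Right side:
  Hz = s⁻¹.
  So Hz⁻¹ = s.
  Gy = m²·s⁻².
  So Gy⁻¹ = m⁻²·s².
  Combining: kg·Hz⁻¹·Gy⁻¹·s⁻² = kg · s · (m⁻²·s²) · s⁻² = kg·m⁻²·s.
Left is kg·m⁻²·s²; right is kg·m⁻²·s — different.

No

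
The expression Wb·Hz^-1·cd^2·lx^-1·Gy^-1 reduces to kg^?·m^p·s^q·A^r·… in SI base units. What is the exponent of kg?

Wb = V·s (flux: a volt is a weber per second),
    = kg·m²·s⁻²·A⁻¹.
Hz = 1/s = s⁻¹ (frequency is cycles per second).
So Hz⁻¹ = s.
lx = lm/m² (illuminance = luminous flux per area),
    = m⁻²·cd.
So lx⁻¹ = m²·cd⁻¹.
Gy = J/kg (absorbed dose = energy per mass),
    = m²·s⁻².
So Gy⁻¹ = m⁻²·s².
Combining: Wb·Hz⁻¹·cd²·lx⁻¹·Gy⁻¹ = (kg·m²·s⁻²·A⁻¹) · s · cd² · (m²·cd⁻¹) · (m⁻²·s²) = kg·m²·s·A⁻¹·cd.
The exponent of kg is 1.

1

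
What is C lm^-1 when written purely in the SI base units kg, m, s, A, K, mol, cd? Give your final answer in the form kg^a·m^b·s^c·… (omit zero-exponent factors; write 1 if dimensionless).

C = s·A.
lm = cd.
So lm⁻¹ = cd⁻¹.
Combining: C·lm⁻¹ = (s·A) · cd⁻¹ = s·A·cd⁻¹.

s·A·cd⁻¹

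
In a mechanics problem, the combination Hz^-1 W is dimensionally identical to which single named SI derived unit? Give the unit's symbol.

Hz = s⁻¹.
So Hz⁻¹ = s.
W = kg·m²·s⁻³.
Combining: Hz⁻¹·W = s · (kg·m²·s⁻³) = kg·m²·s⁻².
kg·m²·s⁻² is the base-SI form of the joule.

J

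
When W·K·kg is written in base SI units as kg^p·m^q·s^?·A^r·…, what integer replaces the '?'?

W = J/s (power = energy per time),
    = kg·m²·s⁻³.
Combining: W·K·kg = (kg·m²·s⁻³) · K · kg = kg²·m²·s⁻³·K.
The exponent of s is -3.

-3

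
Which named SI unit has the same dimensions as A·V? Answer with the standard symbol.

W

V = W/A (potential = power per current),
    = kg·m²·s⁻³·A⁻¹.
Combining: A·V = A · (kg·m²·s⁻³·A⁻¹) = kg·m²·s⁻³.
kg·m²·s⁻³ is the base-SI form of the watt.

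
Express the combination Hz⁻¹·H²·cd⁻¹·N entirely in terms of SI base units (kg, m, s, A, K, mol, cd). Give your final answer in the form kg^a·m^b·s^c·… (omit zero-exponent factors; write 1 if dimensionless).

Hz = 1/s = s⁻¹ (frequency is cycles per second).
So Hz⁻¹ = s.
H = Wb/A (inductance = flux per current),
    = kg·m²·s⁻²·A⁻².
So H² = kg²·m⁴·s⁻⁴·A⁻⁴.
N = kg·m/s² = kg·m·s⁻² (force = mass × acceleration).
Combining: Hz⁻¹·H²·cd⁻¹·N = s · (kg²·m⁴·s⁻⁴·A⁻⁴) · cd⁻¹ · (kg·m·s⁻²) = kg³·m⁵·s⁻⁵·A⁻⁴·cd⁻¹.

kg³·m⁵·s⁻⁵·A⁻⁴·cd⁻¹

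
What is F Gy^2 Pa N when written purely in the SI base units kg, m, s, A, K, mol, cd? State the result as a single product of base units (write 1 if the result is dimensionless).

kg·m²·s⁻⁴·A²

F = kg⁻¹·m⁻²·s⁴·A².
Gy = m²·s⁻².
So Gy² = m⁴·s⁻⁴.
Pa = kg·m⁻¹·s⁻².
N = kg·m·s⁻².
Combining: F·Gy²·Pa·N = (kg⁻¹·m⁻²·s⁴·A²) · (m⁴·s⁻⁴) · (kg·m⁻¹·s⁻²) · (kg·m·s⁻²) = kg·m²·s⁻⁴·A².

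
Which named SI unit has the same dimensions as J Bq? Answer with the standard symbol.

J = kg·m²·s⁻².
Bq = s⁻¹.
Combining: J·Bq = (kg·m²·s⁻²) · s⁻¹ = kg·m²·s⁻³.
kg·m²·s⁻³ is the base-SI form of the watt.

W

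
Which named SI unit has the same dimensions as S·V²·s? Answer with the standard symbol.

J

S = 1/Ω (conductance is reciprocal resistance),
    = kg⁻¹·m⁻²·s³·A².
V = W/A (potential = power per current),
    = kg·m²·s⁻³·A⁻¹.
So V² = kg²·m⁴·s⁻⁶·A⁻².
Combining: S·V²·s = (kg⁻¹·m⁻²·s³·A²) · (kg²·m⁴·s⁻⁶·A⁻²) · s = kg·m²·s⁻².
kg·m²·s⁻² is the base-SI form of the joule.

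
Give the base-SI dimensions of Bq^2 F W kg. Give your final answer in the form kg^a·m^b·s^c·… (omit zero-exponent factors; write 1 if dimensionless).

kg·s⁻¹·A²

Bq = 1/s = s⁻¹ (activity is decays per second).
So Bq² = s⁻².
F = C/V (capacitance = charge per voltage),
    = A·s/(kg·m²·s⁻³·A⁻¹) (substituting C and V),
    = kg⁻¹·m⁻²·s⁴·A².
W = J/s (power = energy per time),
    = kg·m²·s⁻³.
Combining: Bq²·F·W·kg = s⁻² · (kg⁻¹·m⁻²·s⁴·A²) · (kg·m²·s⁻³) · kg = kg·s⁻¹·A².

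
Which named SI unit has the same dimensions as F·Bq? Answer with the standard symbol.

S

F = C/V (capacitance = charge per voltage),
    = A·s/(kg·m²·s⁻³·A⁻¹) (substituting C and V),
    = kg⁻¹·m⁻²·s⁴·A².
Bq = 1/s = s⁻¹ (activity is decays per second).
Combining: F·Bq = (kg⁻¹·m⁻²·s⁴·A²) · s⁻¹ = kg⁻¹·m⁻²·s³·A².
kg⁻¹·m⁻²·s³·A² is the base-SI form of the siemens.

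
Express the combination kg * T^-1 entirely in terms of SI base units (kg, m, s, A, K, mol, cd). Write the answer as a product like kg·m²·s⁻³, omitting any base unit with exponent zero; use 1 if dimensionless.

s²·A

T = Wb/m² (flux density = flux per area),
    = kg·s⁻²·A⁻¹.
So T⁻¹ = kg⁻¹·s²·A.
Combining: kg·T⁻¹ = kg · (kg⁻¹·s²·A) = s²·A.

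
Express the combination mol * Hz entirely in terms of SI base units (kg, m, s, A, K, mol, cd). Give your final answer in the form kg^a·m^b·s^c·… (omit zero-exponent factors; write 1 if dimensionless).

Hz = s⁻¹.
Combining: mol·Hz = mol · s⁻¹ = s⁻¹·mol.

s⁻¹·mol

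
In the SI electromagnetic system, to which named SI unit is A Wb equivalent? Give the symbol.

J

Wb = V·s (flux: a volt is a weber per second),
    = kg·m²·s⁻²·A⁻¹.
Combining: A·Wb = A · (kg·m²·s⁻²·A⁻¹) = kg·m²·s⁻².
kg·m²·s⁻² is the base-SI form of the joule.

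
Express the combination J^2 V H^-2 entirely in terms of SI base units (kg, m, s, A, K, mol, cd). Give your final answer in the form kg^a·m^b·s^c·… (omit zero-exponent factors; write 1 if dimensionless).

kg·m²·s⁻³·A³

J = N·m (work = force × distance),
    = kg·m²·s⁻².
So J² = kg²·m⁴·s⁻⁴.
V = W/A (potential = power per current),
    = kg·m²·s⁻³·A⁻¹.
H = Wb/A (inductance = flux per current),
    = kg·m²·s⁻²·A⁻².
So H⁻² = kg⁻²·m⁻⁴·s⁴·A⁴.
Combining: J²·V·H⁻² = (kg²·m⁴·s⁻⁴) · (kg·m²·s⁻³·A⁻¹) · (kg⁻²·m⁻⁴·s⁴·A⁴) = kg·m²·s⁻³·A³.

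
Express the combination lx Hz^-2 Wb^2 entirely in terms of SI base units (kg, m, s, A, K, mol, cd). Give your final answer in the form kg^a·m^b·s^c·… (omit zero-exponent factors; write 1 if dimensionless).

lx = m⁻²·cd.
Hz = s⁻¹.
So Hz⁻² = s².
Wb = kg·m²·s⁻²·A⁻¹.
So Wb² = kg²·m⁴·s⁻⁴·A⁻².
Combining: lx·Hz⁻²·Wb² = (m⁻²·cd) · s² · (kg²·m⁴·s⁻⁴·A⁻²) = kg²·m²·s⁻²·A⁻²·cd.

kg²·m²·s⁻²·A⁻²·cd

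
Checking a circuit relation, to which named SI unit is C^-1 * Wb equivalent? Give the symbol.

C = A·s = s·A (charge = current × time).
So C⁻¹ = s⁻¹·A⁻¹.
Wb = V·s (flux: a volt is a weber per second),
    = kg·m²·s⁻²·A⁻¹.
Combining: C⁻¹·Wb = (s⁻¹·A⁻¹) · (kg·m²·s⁻²·A⁻¹) = kg·m²·s⁻³·A⁻².
kg·m²·s⁻³·A⁻² is the base-SI form of the ohm.

Ω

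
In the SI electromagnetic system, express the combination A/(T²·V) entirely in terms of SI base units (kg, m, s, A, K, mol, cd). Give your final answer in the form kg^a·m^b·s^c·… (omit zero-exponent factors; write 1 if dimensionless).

T = kg·s⁻²·A⁻¹.
So T⁻² = kg⁻²·s⁴·A².
V = kg·m²·s⁻³·A⁻¹.
So V⁻¹ = kg⁻¹·m⁻²·s³·A.
Combining: T⁻²·A·V⁻¹ = (kg⁻²·s⁴·A²) · A · (kg⁻¹·m⁻²·s³·A) = kg⁻³·m⁻²·s⁷·A⁴.

kg⁻³·m⁻²·s⁷·A⁴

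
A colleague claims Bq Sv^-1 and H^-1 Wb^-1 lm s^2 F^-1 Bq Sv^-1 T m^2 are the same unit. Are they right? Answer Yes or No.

No

Left side:
  Bq = 1/s = s⁻¹ (activity is decays per second).
  Sv = J/kg (equivalent dose = energy per mass),
      = m²·s⁻².
  So Sv⁻¹ = m⁻²·s².
  Combining: Bq·Sv⁻¹ = s⁻¹ · (m⁻²·s²) = m⁻²·s.
Right side:
  H = Wb/A (inductance = flux per current),
      = kg·m²·s⁻²·A⁻².
  So H⁻¹ = kg⁻¹·m⁻²·s²·A².
  Wb = V·s (flux: a volt is a weber per second),
      = kg·m²·s⁻²·A⁻¹.
  So Wb⁻¹ = kg⁻¹·m⁻²·s²·A.
  lm = cd·sr = cd (luminous flux; sr is dimensionless).
  F = C/V (capacitance = charge per voltage),
      = A·s/(kg·m²·s⁻³·A⁻¹) (substituting C and V),
      = kg⁻¹·m⁻²·s⁴·A².
  So F⁻¹ = kg·m²·s⁻⁴·A⁻².
  Bq = 1/s = s⁻¹ (activity is decays per second).
  Sv = J/kg (equivalent dose = energy per mass),
      = m²·s⁻².
  So Sv⁻¹ = m⁻²·s².
  T = Wb/m² (flux density = flux per area),
      = kg·s⁻²·A⁻¹.
  Combining: H⁻¹·Wb⁻¹·lm·s²·F⁻¹·Bq·Sv⁻¹·T·m² = (kg⁻¹·m⁻²·s²·A²) · (kg⁻¹·m⁻²·s²·A) · cd · s² · (kg·m²·s⁻⁴·A⁻²) · s⁻¹ · (m⁻²·s²) · (kg·s⁻²·A⁻¹) · m² = m⁻²·s·cd.
Left is m⁻²·s; right is m⁻²·s·cd — different.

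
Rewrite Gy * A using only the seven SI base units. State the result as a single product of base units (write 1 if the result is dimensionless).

Gy = m²·s⁻².
Combining: Gy·A = (m²·s⁻²) · A = m²·s⁻²·A.

m²·s⁻²·A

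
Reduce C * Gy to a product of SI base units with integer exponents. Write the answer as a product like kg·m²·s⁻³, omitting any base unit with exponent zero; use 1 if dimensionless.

m²·s⁻¹·A

C = A·s = s·A (charge = current × time).
Gy = J/kg (absorbed dose = energy per mass),
    = m²·s⁻².
Combining: C·Gy = (s·A) · (m²·s⁻²) = m²·s⁻¹·A.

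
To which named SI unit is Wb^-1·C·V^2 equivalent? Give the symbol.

W

Wb = kg·m²·s⁻²·A⁻¹.
So Wb⁻¹ = kg⁻¹·m⁻²·s²·A.
C = s·A.
V = kg·m²·s⁻³·A⁻¹.
So V² = kg²·m⁴·s⁻⁶·A⁻².
Combining: Wb⁻¹·C·V² = (kg⁻¹·m⁻²·s²·A) · (s·A) · (kg²·m⁴·s⁻⁶·A⁻²) = kg·m²·s⁻³.
kg·m²·s⁻³ is the base-SI form of the watt.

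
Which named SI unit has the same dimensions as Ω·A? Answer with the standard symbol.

V

Ω = V/A (resistance = voltage per current),
    = kg·m²·s⁻³·A⁻².
Combining: Ω·A = (kg·m²·s⁻³·A⁻²) · A = kg·m²·s⁻³·A⁻¹.
kg·m²·s⁻³·A⁻¹ is the base-SI form of the volt.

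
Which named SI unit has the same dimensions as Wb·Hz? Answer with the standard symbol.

Wb = kg·m²·s⁻²·A⁻¹.
Hz = s⁻¹.
Combining: Wb·Hz = (kg·m²·s⁻²·A⁻¹) · s⁻¹ = kg·m²·s⁻³·A⁻¹.
kg·m²·s⁻³·A⁻¹ is the base-SI form of the volt.

V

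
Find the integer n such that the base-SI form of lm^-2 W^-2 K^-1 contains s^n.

6

lm = cd.
So lm⁻² = cd⁻².
W = kg·m²·s⁻³.
So W⁻² = kg⁻²·m⁻⁴·s⁶.
Combining: lm⁻²·W⁻²·K⁻¹ = cd⁻² · (kg⁻²·m⁻⁴·s⁶) · K⁻¹ = kg⁻²·m⁻⁴·s⁶·K⁻¹·cd⁻².
The exponent of s is 6.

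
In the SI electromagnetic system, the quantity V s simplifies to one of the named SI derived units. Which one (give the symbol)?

Wb

V = W/A (potential = power per current),
    = kg·m²·s⁻³·A⁻¹.
Combining: V·s = (kg·m²·s⁻³·A⁻¹) · s = kg·m²·s⁻²·A⁻¹.
kg·m²·s⁻²·A⁻¹ is the base-SI form of the weber.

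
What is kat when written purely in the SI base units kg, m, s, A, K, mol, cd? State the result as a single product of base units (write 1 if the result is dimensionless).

kat = mol/s = s⁻¹·mol (catalytic activity).

s⁻¹·mol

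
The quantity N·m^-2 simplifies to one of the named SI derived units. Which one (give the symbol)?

Pa

N = kg·m·s⁻².
Combining: N·m⁻² = (kg·m·s⁻²) · m⁻² = kg·m⁻¹·s⁻².
kg·m⁻¹·s⁻² is the base-SI form of the pascal.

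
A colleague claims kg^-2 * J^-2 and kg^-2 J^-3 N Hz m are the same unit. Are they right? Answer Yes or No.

No

Left side:
  J = N·m (work = force × distance),
      = kg·m²·s⁻².
  So J⁻² = kg⁻²·m⁻⁴·s⁴.
  Combining: kg⁻²·J⁻² = kg⁻² · (kg⁻²·m⁻⁴·s⁴) = kg⁻⁴·m⁻⁴·s⁴.
Right side:
  J = kg·m²·s⁻².
  So J⁻³ = kg⁻³·m⁻⁶·s⁶.
  N = kg·m·s⁻².
  Hz = s⁻¹.
  Combining: kg⁻²·J⁻³·N·Hz·m = kg⁻² · (kg⁻³·m⁻⁶·s⁶) · (kg·m·s⁻²) · s⁻¹ · m = kg⁻⁴·m⁻⁴·s³.
Left is kg⁻⁴·m⁻⁴·s⁴; right is kg⁻⁴·m⁻⁴·s³ — different.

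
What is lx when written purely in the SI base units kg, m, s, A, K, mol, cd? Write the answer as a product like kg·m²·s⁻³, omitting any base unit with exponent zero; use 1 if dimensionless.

m⁻²·cd

lx = lm/m² (illuminance = luminous flux per area),
    = m⁻²·cd.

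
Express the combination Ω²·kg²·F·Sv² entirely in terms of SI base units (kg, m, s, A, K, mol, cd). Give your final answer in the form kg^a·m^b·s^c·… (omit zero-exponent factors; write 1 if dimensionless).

Ω = V/A (resistance = voltage per current),
    = kg·m²·s⁻³·A⁻².
So Ω² = kg²·m⁴·s⁻⁶·A⁻⁴.
F = C/V (capacitance = charge per voltage),
    = A·s/(kg·m²·s⁻³·A⁻¹) (substituting C and V),
    = kg⁻¹·m⁻²·s⁴·A².
Sv = J/kg (equivalent dose = energy per mass),
    = m²·s⁻².
So Sv² = m⁴·s⁻⁴.
Combining: Ω²·kg²·F·Sv² = (kg²·m⁴·s⁻⁶·A⁻⁴) · kg² · (kg⁻¹·m⁻²·s⁴·A²) · (m⁴·s⁻⁴) = kg³·m⁶·s⁻⁶·A⁻².

kg³·m⁶·s⁻⁶·A⁻²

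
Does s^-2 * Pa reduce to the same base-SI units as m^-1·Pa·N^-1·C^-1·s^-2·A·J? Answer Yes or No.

No

Left side:
  Pa = N/m² (pressure = force per area),
      = kg·m⁻¹·s⁻².
  Combining: s⁻²·Pa = s⁻² · (kg·m⁻¹·s⁻²) = kg·m⁻¹·s⁻⁴.
Right side:
  Pa = kg·m⁻¹·s⁻².
  N = kg·m·s⁻².
  So N⁻¹ = kg⁻¹·m⁻¹·s².
  C = s·A.
  So C⁻¹ = s⁻¹·A⁻¹.
  J = kg·m²·s⁻².
  Combining: m⁻¹·Pa·N⁻¹·C⁻¹·s⁻²·A·J = m⁻¹ · (kg·m⁻¹·s⁻²) · (kg⁻¹·m⁻¹·s²) · (s⁻¹·A⁻¹) · s⁻² · A · (kg·m²·s⁻²) = kg·m⁻¹·s⁻⁵.
Left is kg·m⁻¹·s⁻⁴; right is kg·m⁻¹·s⁻⁵ — different.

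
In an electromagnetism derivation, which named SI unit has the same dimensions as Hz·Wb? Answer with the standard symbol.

V

Hz = s⁻¹.
Wb = kg·m²·s⁻²·A⁻¹.
Combining: Hz·Wb = s⁻¹ · (kg·m²·s⁻²·A⁻¹) = kg·m²·s⁻³·A⁻¹.
kg·m²·s⁻³·A⁻¹ is the base-SI form of the volt.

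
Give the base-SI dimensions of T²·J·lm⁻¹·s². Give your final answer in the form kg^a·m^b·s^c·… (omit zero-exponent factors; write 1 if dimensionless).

T = kg·s⁻²·A⁻¹.
So T² = kg²·s⁻⁴·A⁻².
J = kg·m²·s⁻².
lm = cd.
So lm⁻¹ = cd⁻¹.
Combining: T²·J·lm⁻¹·s² = (kg²·s⁻⁴·A⁻²) · (kg·m²·s⁻²) · cd⁻¹ · s² = kg³·m²·s⁻⁴·A⁻²·cd⁻¹.

kg³·m²·s⁻⁴·A⁻²·cd⁻¹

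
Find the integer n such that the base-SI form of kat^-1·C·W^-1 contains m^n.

-2

kat = s⁻¹·mol.
So kat⁻¹ = s·mol⁻¹.
C = s·A.
W = kg·m²·s⁻³.
So W⁻¹ = kg⁻¹·m⁻²·s³.
Combining: kat⁻¹·C·W⁻¹ = (s·mol⁻¹) · (s·A) · (kg⁻¹·m⁻²·s³) = kg⁻¹·m⁻²·s⁵·A·mol⁻¹.
The exponent of m is -2.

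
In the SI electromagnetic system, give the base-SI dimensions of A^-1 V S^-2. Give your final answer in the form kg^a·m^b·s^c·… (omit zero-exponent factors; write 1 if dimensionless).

V = kg·m²·s⁻³·A⁻¹.
S = kg⁻¹·m⁻²·s³·A².
So S⁻² = kg²·m⁴·s⁻⁶·A⁻⁴.
Combining: A⁻¹·V·S⁻² = A⁻¹ · (kg·m²·s⁻³·A⁻¹) · (kg²·m⁴·s⁻⁶·A⁻⁴) = kg³·m⁶·s⁻⁹·A⁻⁶.

kg³·m⁶·s⁻⁹·A⁻⁶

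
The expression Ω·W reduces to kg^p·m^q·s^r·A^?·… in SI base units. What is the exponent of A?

-2

Ω = V/A (resistance = voltage per current),
    = kg·m²·s⁻³·A⁻².
W = J/s (power = energy per time),
    = kg·m²·s⁻³.
Combining: Ω·W = (kg·m²·s⁻³·A⁻²) · (kg·m²·s⁻³) = kg²·m⁴·s⁻⁶·A⁻².
The exponent of A is -2.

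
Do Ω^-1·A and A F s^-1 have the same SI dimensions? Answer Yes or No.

Yes

Left side:
  Ω = V/A (resistance = voltage per current),
      = kg·m²·s⁻³·A⁻².
  So Ω⁻¹ = kg⁻¹·m⁻²·s³·A².
  Combining: Ω⁻¹·A = (kg⁻¹·m⁻²·s³·A²) · A = kg⁻¹·m⁻²·s³·A³.
Right side:
  F = kg⁻¹·m⁻²·s⁴·A².
  Combining: A·F·s⁻¹ = A · (kg⁻¹·m⁻²·s⁴·A²) · s⁻¹ = kg⁻¹·m⁻²·s³·A³.
Both reduce to kg⁻¹·m⁻²·s³·A³.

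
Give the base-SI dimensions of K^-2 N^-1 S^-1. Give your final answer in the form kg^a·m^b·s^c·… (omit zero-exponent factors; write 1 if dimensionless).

N = kg·m·s⁻².
So N⁻¹ = kg⁻¹·m⁻¹·s².
S = kg⁻¹·m⁻²·s³·A².
So S⁻¹ = kg·m²·s⁻³·A⁻².
Combining: K⁻²·N⁻¹·S⁻¹ = K⁻² · (kg⁻¹·m⁻¹·s²) · (kg·m²·s⁻³·A⁻²) = m·s⁻¹·A⁻²·K⁻².

m·s⁻¹·A⁻²·K⁻²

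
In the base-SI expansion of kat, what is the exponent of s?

-1

kat = s⁻¹·mol.
The exponent of s is -1.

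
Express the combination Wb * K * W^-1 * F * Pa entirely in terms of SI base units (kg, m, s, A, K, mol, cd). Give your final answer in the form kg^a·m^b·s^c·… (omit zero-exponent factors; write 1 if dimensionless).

Wb = kg·m²·s⁻²·A⁻¹.
W = kg·m²·s⁻³.
So W⁻¹ = kg⁻¹·m⁻²·s³.
F = kg⁻¹·m⁻²·s⁴·A².
Pa = kg·m⁻¹·s⁻².
Combining: Wb·K·W⁻¹·F·Pa = (kg·m²·s⁻²·A⁻¹) · K · (kg⁻¹·m⁻²·s³) · (kg⁻¹·m⁻²·s⁴·A²) · (kg·m⁻¹·s⁻²) = m⁻³·s³·A·K.

m⁻³·s³·A·K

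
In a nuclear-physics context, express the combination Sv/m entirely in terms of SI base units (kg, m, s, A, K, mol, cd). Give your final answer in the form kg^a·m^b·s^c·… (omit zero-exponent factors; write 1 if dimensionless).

m·s⁻²

Sv = m²·s⁻².
Combining: Sv·m⁻¹ = (m²·s⁻²) · m⁻¹ = m·s⁻².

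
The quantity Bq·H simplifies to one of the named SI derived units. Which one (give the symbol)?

Bq = s⁻¹.
H = kg·m²·s⁻²·A⁻².
Combining: Bq·H = s⁻¹ · (kg·m²·s⁻²·A⁻²) = kg·m²·s⁻³·A⁻².
kg·m²·s⁻³·A⁻² is the base-SI form of the ohm.

Ω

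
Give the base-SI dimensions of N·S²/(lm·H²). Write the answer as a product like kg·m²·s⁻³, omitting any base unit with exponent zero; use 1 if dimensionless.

lm = cd·sr = cd (luminous flux; sr is dimensionless).
So lm⁻¹ = cd⁻¹.
N = kg·m/s² = kg·m·s⁻² (force = mass × acceleration).
S = 1/Ω (conductance is reciprocal resistance),
    = kg⁻¹·m⁻²·s³·A².
So S² = kg⁻²·m⁻⁴·s⁶·A⁴.
H = Wb/A (inductance = flux per current),
    = kg·m²·s⁻²·A⁻².
So H⁻² = kg⁻²·m⁻⁴·s⁴·A⁴.
Combining: lm⁻¹·N·S²·H⁻² = cd⁻¹ · (kg·m·s⁻²) · (kg⁻²·m⁻⁴·s⁶·A⁴) · (kg⁻²·m⁻⁴·s⁴·A⁴) = kg⁻³·m⁻⁷·s⁸·A⁸·cd⁻¹.

kg⁻³·m⁻⁷·s⁸·A⁸·cd⁻¹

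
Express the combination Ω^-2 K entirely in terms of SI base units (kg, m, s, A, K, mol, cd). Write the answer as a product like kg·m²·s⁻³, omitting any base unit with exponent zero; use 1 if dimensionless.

Ω = kg·m²·s⁻³·A⁻².
So Ω⁻² = kg⁻²·m⁻⁴·s⁶·A⁴.
Combining: Ω⁻²·K = (kg⁻²·m⁻⁴·s⁶·A⁴) · K = kg⁻²·m⁻⁴·s⁶·A⁴·K.

kg⁻²·m⁻⁴·s⁶·A⁴·K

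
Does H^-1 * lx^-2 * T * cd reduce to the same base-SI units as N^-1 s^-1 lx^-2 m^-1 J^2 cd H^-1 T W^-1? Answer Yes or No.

Yes

Left side:
  H = Wb/A (inductance = flux per current),
      = kg·m²·s⁻²·A⁻².
  So H⁻¹ = kg⁻¹·m⁻²·s²·A².
  lx = lm/m² (illuminance = luminous flux per area),
      = m⁻²·cd.
  So lx⁻² = m⁴·cd⁻².
  T = Wb/m² (flux density = flux per area),
      = kg·s⁻²·A⁻¹.
  Combining: H⁻¹·lx⁻²·T·cd = (kg⁻¹·m⁻²·s²·A²) · (m⁴·cd⁻²) · (kg·s⁻²·A⁻¹) · cd = m²·A·cd⁻¹.
Right side:
  N = kg·m/s² = kg·m·s⁻² (force = mass × acceleration).
  So N⁻¹ = kg⁻¹·m⁻¹·s².
  lx = lm/m² (illuminance = luminous flux per area),
      = m⁻²·cd.
  So lx⁻² = m⁴·cd⁻².
  J = N·m (work = force × distance),
      = kg·m²·s⁻².
  So J² = kg²·m⁴·s⁻⁴.
  H = Wb/A (inductance = flux per current),
      = kg·m²·s⁻²·A⁻².
  So H⁻¹ = kg⁻¹·m⁻²·s²·A².
  T = Wb/m² (flux density = flux per area),
      = kg·s⁻²·A⁻¹.
  W = J/s (power = energy per time),
      = kg·m²·s⁻³.
  So W⁻¹ = kg⁻¹·m⁻²·s³.
  Combining: N⁻¹·s⁻¹·lx⁻²·m⁻¹·J²·cd·H⁻¹·T·W⁻¹ = (kg⁻¹·m⁻¹·s²) · s⁻¹ · (m⁴·cd⁻²) · m⁻¹ · (kg²·m⁴·s⁻⁴) · cd · (kg⁻¹·m⁻²·s²·A²) · (kg·s⁻²·A⁻¹) · (kg⁻¹·m⁻²·s³) = m²·A·cd⁻¹.
Both reduce to m²·A·cd⁻¹.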